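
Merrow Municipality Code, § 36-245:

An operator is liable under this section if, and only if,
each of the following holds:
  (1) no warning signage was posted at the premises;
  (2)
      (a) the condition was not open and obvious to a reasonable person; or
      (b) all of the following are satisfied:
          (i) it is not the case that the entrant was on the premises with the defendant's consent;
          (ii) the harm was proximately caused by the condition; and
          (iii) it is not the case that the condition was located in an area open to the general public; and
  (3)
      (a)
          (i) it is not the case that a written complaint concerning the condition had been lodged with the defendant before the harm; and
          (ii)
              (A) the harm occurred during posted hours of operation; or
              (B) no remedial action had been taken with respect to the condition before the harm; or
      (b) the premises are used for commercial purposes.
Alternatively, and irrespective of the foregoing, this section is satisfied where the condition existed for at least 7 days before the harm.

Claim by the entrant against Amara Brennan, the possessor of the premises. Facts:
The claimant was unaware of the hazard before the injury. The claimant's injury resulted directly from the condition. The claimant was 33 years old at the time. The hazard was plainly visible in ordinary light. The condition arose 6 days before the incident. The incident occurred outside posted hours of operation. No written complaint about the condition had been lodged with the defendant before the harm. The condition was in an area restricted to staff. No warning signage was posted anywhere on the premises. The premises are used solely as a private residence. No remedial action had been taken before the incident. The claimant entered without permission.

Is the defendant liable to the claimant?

(1) no signage posted — met.
(a) not open/obvious — fails.
(i) not (consent to enter) — holds.
(ii) proximate cause — holds.
(iii) not (public area) — satisfied.
(b) = T AND T AND T = true.
(2): F OR T → true.
(i) not (complaint lodged) — satisfied.
(A) during posted hours — not met.
(B) no remedial action — holds.
(ii) = F OR T = true.
(a) = T AND T = true.
(b) commercial use — fails.
(3) = T OR F = true.
So Overall is satisfied (T AND T AND T).
Exception (condition ≥7 days old) — not satisfied.
Result: main true OR exception false → true.

Yes — liable.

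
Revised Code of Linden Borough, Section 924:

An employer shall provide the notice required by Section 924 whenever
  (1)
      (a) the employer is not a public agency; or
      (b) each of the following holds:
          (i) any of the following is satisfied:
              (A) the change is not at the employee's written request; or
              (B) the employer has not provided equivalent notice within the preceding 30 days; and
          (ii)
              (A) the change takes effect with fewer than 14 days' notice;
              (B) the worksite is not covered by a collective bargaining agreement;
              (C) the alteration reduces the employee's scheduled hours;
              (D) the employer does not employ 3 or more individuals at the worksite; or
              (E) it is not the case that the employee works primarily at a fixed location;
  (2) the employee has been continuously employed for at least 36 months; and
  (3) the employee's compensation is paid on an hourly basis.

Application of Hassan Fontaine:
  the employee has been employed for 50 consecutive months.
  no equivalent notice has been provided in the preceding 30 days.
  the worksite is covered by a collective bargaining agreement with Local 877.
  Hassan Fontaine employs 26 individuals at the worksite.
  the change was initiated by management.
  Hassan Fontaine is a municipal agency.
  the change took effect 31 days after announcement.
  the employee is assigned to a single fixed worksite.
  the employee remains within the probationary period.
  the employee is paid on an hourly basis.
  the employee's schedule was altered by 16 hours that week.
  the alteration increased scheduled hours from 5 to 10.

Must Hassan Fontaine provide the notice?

(a) not (public agency) — fails.
(A) not employee-requested — satisfied.
(B) no recent notice — holds.
So (i) is satisfied (T OR T).
(A) < 14 days' notice — not satisfied.
(B) no CBA — not met.
(C) hours reduced — not satisfied.
(D) not (≥ 3 at site) — not satisfied.
(E) not (fixed location) — not satisfied.
(ii): F OR F OR F OR F OR F → false.
So (b) is not satisfied (T AND F).
(1): F OR F → false.
(2) tenure ≥ 36 mo. — holds.
(3) hourly-paid — satisfied.
So Overall is not satisfied (F AND T AND T).

No — not required.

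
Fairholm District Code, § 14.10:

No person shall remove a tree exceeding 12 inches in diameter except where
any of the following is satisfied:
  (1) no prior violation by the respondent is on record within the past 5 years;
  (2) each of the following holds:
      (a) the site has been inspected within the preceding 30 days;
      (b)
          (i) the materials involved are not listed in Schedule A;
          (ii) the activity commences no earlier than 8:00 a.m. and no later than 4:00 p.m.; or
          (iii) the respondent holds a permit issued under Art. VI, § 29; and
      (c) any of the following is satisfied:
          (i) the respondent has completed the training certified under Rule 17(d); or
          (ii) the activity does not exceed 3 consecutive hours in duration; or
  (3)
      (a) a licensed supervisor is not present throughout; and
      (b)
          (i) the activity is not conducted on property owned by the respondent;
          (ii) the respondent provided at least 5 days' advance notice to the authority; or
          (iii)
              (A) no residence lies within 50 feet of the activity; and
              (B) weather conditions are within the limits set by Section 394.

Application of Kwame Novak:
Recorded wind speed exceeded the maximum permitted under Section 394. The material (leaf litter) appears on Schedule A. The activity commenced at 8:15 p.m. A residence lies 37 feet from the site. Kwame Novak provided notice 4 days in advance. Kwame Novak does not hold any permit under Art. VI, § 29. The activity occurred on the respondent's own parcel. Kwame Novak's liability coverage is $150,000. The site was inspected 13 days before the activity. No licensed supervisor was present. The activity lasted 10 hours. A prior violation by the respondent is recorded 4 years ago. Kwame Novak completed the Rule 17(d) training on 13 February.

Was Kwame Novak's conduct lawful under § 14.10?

(1) no prior violation — fails.
(a) site inspected — satisfied.
(i) not (Schedule A material) — fails.
(ii) start within hours — not met.
(iii) holds permit — not met.
So (b) is not satisfied (F OR F OR F).
(i) training certified — holds.
(ii) ≤ 3 hrs duration — not satisfied.
(c) = T OR F = true.
So (2) is not satisfied (T AND F AND T).
(a) not (supervisor present) — holds.
(i) not (own property) — not met.
(ii) ≥5 days' notice — not satisfied.
(A) no residence in 50 ft — fails.
(B) weather ok — not satisfied.
(iii): F AND F → false.
So (b) is not satisfied (F OR F OR F).
(3): T AND F → false.
Overall: F OR F OR F → false.

No — unlawful.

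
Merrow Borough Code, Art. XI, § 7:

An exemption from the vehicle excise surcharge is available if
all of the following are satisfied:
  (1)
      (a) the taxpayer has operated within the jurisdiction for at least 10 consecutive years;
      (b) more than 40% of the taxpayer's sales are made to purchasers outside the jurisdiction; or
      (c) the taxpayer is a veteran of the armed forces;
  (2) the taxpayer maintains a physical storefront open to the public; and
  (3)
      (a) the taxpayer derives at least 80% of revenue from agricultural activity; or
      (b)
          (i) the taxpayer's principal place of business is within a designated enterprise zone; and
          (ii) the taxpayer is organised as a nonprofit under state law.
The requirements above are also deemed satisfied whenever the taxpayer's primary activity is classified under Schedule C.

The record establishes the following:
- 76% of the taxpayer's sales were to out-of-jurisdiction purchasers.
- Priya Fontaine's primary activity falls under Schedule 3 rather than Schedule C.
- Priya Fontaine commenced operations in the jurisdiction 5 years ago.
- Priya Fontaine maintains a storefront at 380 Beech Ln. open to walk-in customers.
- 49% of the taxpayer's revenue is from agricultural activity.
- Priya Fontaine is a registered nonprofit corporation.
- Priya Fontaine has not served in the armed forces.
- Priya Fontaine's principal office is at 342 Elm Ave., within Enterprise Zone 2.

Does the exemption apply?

Yes — exempt.

(a) ≥ 10 yrs in jurisdiction — not met.
(b) >40% out-of-jur. sales — met.
(c) veteran — not satisfied.
(1): F OR T OR F → true.
(2) has storefront — satisfied.
(a) ≥80% agricultural — fails.
(i) in enterprise zone — satisfied.
(ii) nonprofit — satisfied.
(b) = T AND T = true.
(3) = F OR T = true.
So Overall is satisfied (T AND T AND T).
Exception (Schedule C activity) — not satisfied.
Result: main true OR exception false → true.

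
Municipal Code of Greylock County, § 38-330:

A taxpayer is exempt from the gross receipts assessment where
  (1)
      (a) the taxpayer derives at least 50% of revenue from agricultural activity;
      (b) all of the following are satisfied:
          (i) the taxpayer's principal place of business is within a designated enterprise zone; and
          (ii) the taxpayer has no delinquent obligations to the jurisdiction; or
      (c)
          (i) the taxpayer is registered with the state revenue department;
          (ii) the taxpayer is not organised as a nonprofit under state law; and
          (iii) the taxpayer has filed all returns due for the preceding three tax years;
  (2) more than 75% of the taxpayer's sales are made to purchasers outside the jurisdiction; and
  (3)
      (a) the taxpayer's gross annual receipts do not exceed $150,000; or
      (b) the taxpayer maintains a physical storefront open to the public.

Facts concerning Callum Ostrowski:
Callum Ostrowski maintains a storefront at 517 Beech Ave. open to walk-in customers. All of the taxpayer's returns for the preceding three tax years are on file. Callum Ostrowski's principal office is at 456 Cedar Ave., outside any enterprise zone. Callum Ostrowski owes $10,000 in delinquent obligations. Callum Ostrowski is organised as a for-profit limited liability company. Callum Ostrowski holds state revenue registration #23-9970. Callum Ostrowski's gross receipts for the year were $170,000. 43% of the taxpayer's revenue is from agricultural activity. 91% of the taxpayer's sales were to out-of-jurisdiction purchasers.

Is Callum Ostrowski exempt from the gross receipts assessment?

(a) ≥50% agricultural — fails.
(i) in enterprise zone — not satisfied.
(ii) no delinquency — not met.
So (b) is not satisfied (F AND F).
(i) state-registered — satisfied.
(ii) not (nonprofit) — satisfied.
(iii) returns current — met.
(c) = T AND T AND T = true.
(1) = F OR F OR T = true.
(2) >75% out-of-jur. sales — holds.
(a) receipts ≤ $150,000 — fails.
(b) has storefront — met.
(3) = F OR T = true.
Overall = T AND T AND T = true.

Yes — exempt.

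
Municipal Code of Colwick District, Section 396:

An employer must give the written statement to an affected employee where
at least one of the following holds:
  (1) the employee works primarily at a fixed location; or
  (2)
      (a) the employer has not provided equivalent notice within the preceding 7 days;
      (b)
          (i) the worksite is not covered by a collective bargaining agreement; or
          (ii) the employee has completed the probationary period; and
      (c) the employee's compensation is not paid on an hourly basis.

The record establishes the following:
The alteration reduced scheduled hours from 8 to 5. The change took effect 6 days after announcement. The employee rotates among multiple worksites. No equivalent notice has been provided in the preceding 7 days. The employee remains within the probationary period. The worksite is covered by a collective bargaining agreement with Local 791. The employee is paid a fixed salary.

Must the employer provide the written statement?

(1) fixed location — not satisfied.
(a) no recent notice — met.
(i) no CBA — not satisfied.
(ii) past probation — fails.
(b) = F OR F = false.
(c) not (hourly-paid) — satisfied.
(2): T AND F AND T → false.
Overall = F OR F = false.

No — not required.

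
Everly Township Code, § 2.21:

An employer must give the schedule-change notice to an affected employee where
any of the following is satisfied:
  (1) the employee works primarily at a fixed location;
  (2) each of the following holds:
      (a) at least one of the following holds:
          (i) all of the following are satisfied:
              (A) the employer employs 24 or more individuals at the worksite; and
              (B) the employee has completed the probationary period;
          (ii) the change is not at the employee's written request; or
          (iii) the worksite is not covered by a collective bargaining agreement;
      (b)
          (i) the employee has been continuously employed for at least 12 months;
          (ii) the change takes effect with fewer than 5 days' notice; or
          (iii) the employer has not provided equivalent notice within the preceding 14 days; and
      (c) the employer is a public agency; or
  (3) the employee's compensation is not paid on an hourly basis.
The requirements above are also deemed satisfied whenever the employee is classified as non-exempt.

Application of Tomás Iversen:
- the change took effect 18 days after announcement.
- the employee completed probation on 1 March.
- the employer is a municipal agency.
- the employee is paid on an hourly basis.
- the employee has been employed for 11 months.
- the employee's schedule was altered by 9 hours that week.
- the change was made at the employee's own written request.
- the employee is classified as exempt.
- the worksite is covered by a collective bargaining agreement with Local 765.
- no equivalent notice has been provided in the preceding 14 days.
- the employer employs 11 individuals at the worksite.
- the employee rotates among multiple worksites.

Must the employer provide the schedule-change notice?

(1) fixed location — not met.
(A) ≥ 24 at site — not met.
(B) past probation — satisfied.
So (i) is not satisfied (F AND T).
(ii) not employee-requested — not satisfied.
(iii) no CBA — fails.
So (a) is not satisfied (F OR F OR F).
(i) tenure ≥ 12 mo. — not met.
(ii) < 5 days' notice — fails.
(iii) no recent notice — met.
(b) = F OR F OR T = true.
(c) public agency — met.
(2): F AND T AND T → false.
(3) not (hourly-paid) — fails.
Overall: F OR F OR F → false.
Exception (non-exempt) — not satisfied.
Result: main false OR exception false → false.

No — not required.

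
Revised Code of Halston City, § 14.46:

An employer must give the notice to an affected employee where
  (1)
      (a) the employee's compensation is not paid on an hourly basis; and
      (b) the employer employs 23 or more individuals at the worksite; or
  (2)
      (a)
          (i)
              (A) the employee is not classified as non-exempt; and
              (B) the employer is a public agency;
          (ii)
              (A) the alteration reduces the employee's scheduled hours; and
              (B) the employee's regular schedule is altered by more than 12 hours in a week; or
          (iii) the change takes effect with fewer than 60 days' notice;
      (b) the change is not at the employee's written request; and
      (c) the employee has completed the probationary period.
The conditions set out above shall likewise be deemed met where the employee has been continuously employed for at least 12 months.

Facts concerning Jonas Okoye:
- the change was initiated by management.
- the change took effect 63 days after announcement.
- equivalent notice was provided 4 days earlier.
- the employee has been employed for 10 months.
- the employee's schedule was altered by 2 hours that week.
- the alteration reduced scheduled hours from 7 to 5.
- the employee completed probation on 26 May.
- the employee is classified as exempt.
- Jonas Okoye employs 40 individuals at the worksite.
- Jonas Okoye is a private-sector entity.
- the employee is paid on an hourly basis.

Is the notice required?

(a) not (hourly-paid) — not met.
(b) ≥ 23 at site — satisfied.
(1): F AND T → false.
(A) not (non-exempt) — satisfied.
(B) public agency — not met.
(i): T AND F → false.
(A) hours reduced — met.
(B) schedule shift > 12h — not satisfied.
So (ii) is not satisfied (T AND F).
(iii) < 60 days' notice — not satisfied.
So (a) is not satisfied (F OR F OR F).
(b) not employee-requested — met.
(c) past probation — satisfied.
(2) = F AND T AND T = false.
So Overall is not satisfied (F OR F).
Exception (tenure ≥ 12 mo.) — not satisfied.
Result: main false OR exception false → false.

No — not required.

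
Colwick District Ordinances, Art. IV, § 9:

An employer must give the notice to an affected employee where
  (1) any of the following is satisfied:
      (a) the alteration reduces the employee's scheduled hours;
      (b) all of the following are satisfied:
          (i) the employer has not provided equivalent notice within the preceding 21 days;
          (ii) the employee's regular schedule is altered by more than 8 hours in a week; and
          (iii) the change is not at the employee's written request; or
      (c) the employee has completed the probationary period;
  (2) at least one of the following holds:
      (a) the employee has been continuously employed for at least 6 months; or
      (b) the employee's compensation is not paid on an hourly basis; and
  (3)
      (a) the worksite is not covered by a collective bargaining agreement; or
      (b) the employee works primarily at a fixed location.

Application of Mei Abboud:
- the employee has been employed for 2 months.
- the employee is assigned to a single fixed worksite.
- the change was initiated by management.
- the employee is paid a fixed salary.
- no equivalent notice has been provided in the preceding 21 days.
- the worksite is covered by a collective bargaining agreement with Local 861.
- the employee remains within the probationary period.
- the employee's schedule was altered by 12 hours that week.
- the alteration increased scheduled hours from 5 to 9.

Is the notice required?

(a) hours reduced — not satisfied.
(i) no recent notice — met.
(ii) schedule shift > 8h — met.
(iii) not employee-requested — met.
So (b) is satisfied (T AND T AND T).
(c) past probation — not met.
(1): F OR T OR F → true.
(a) tenure ≥ 6 mo. — not met.
(b) not (hourly-paid) — met.
(2) = F OR T = true.
(a) no CBA — fails.
(b) fixed location — met.
(3) = F OR T = true.
Overall = T AND T AND T = true.

Yes — required.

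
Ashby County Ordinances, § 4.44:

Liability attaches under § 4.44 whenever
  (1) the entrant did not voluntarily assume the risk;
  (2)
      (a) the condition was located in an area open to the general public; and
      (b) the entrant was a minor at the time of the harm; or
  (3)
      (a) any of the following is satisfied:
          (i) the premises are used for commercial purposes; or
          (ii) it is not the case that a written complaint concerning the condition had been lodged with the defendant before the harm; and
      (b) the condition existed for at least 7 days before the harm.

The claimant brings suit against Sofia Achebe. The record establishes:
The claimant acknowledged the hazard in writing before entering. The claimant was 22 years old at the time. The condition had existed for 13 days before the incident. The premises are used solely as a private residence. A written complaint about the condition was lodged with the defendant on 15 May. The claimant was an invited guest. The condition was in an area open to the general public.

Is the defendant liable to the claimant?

No — not liable.

(1) no assumed risk — fails.
(a) public area — holds.
(b) entrant a minor — not met.
(2): T AND F → false.
(i) commercial use — fails.
(ii) not (complaint lodged) — not satisfied.
(a): F OR F → false.
(b) condition ≥7 days old — holds.
(3): F AND T → false.
Overall = F OR F OR F = false.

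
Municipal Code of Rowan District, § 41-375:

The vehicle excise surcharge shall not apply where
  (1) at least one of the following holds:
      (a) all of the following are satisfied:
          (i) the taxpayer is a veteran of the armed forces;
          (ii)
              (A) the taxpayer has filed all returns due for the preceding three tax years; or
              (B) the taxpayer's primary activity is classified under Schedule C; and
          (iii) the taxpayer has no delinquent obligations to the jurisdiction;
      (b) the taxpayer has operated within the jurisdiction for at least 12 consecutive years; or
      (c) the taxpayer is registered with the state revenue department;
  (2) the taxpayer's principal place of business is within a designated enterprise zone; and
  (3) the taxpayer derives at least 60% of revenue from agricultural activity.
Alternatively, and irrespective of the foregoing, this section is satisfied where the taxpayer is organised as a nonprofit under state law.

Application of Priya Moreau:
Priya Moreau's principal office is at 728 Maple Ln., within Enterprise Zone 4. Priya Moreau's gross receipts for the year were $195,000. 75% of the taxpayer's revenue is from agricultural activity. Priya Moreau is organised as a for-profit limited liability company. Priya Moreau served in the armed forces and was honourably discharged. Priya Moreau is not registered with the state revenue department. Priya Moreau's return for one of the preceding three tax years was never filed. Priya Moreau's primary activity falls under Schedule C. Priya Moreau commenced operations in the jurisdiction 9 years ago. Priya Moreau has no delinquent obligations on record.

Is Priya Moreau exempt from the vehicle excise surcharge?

Yes — exempt.

(i) veteran — holds.
(A) returns current — not satisfied.
(B) Schedule C activity — met.
So (ii) is satisfied (F OR T).
(iii) no delinquency — holds.
(a) = T AND T AND T = true.
(b) ≥ 12 yrs in jurisdiction — not met.
(c) state-registered — fails.
(1): T OR F OR F → true.
(2) in enterprise zone — holds.
(3) ≥60% agricultural — met.
So Overall is satisfied (T AND T AND T).
Exception (nonprofit) — not satisfied.
Result: main true OR exception false → true.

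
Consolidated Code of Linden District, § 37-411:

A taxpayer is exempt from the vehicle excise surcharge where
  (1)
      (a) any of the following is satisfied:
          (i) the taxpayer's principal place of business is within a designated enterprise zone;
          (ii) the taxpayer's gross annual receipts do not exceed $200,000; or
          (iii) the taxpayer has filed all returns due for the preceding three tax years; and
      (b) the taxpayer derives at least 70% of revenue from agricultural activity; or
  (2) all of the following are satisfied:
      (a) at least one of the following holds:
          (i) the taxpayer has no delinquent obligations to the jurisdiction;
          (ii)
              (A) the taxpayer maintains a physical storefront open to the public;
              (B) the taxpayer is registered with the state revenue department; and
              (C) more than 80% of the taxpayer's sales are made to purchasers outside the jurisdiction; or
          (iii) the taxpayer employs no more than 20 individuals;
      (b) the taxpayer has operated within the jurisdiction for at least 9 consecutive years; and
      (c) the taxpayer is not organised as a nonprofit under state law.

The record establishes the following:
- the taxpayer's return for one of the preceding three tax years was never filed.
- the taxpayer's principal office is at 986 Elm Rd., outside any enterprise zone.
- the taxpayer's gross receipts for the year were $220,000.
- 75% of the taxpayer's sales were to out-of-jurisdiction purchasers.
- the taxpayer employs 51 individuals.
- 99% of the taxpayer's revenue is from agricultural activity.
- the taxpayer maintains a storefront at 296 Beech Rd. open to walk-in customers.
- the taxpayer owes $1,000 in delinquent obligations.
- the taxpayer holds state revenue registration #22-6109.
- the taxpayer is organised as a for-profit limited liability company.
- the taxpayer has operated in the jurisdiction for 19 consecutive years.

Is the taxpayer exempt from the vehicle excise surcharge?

No — not exempt.

(i) in enterprise zone — not satisfied.
(ii) receipts ≤ $200,000 — not met.
(iii) returns current — not satisfied.
So (a) is not satisfied (F OR F OR F).
(b) ≥70% agricultural — satisfied.
(1): F AND T → false.
(i) no delinquency — not met.
(A) has storefront — met.
(B) state-registered — satisfied.
(C) >80% out-of-jur. sales — not satisfied.
So (ii) is not satisfied (T AND T AND F).
(iii) ≤ 20 employees — fails.
So (a) is not satisfied (F OR F OR F).
(b) ≥ 9 yrs in jurisdiction — satisfied.
(c) not (nonprofit) — met.
(2): F AND T AND T → false.
Overall = F OR F = false.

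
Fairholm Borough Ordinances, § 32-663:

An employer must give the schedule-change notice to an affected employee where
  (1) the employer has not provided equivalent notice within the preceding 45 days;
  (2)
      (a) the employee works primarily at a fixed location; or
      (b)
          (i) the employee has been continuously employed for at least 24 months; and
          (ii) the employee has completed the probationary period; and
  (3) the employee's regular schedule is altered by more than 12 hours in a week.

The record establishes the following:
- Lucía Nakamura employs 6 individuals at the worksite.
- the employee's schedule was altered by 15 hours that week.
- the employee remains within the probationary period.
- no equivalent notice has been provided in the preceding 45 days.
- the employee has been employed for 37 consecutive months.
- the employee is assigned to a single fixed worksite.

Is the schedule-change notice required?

(1) no recent notice — holds.
(a) fixed location — satisfied.
(i) tenure ≥ 24 mo. — holds.
(ii) past probation — fails.
(b): T AND F → false.
(2): T OR F → true.
(3) schedule shift > 12h — satisfied.
Overall: T AND T AND T → true.

Yes — required.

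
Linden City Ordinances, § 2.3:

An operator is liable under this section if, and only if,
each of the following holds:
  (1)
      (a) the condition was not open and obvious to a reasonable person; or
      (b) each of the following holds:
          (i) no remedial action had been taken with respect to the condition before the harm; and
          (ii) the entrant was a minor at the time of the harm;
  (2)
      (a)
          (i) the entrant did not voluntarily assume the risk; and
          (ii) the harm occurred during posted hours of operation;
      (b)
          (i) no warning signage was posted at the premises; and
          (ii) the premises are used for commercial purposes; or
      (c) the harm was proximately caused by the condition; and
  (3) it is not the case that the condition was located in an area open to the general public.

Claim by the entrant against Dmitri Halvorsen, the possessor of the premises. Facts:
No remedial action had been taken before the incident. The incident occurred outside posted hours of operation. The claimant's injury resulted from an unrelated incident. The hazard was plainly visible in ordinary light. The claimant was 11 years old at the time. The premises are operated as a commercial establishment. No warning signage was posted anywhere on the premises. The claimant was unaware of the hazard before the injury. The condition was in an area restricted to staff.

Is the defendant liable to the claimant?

Yes — liable.

(a) not open/obvious — not satisfied.
(i) no remedial action — met.
(ii) entrant a minor — holds.
(b) = T AND T = true.
So (1) is satisfied (F OR T).
(i) no assumed risk — satisfied.
(ii) during posted hours — not met.
So (a) is not satisfied (T AND F).
(i) no signage posted — holds.
(ii) commercial use — holds.
(b): T AND T → true.
(c) proximate cause — fails.
(2) = F OR T OR F = true.
(3) not (public area) — satisfied.
Overall = T AND T AND T = true.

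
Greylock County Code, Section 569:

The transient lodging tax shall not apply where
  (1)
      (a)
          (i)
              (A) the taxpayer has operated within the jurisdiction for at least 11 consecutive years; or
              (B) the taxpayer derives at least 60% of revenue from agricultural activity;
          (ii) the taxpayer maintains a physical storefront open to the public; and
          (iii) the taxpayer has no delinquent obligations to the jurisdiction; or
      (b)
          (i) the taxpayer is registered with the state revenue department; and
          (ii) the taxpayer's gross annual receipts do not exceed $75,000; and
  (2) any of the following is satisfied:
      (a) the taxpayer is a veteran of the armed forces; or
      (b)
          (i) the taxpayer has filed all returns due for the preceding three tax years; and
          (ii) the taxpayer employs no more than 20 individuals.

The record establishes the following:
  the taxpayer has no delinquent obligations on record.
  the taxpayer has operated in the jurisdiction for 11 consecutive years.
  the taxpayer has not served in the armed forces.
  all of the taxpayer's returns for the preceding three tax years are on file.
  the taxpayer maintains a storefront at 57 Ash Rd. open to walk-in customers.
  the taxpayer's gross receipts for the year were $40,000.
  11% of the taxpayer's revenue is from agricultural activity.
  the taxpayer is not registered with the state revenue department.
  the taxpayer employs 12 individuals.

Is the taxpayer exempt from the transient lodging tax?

(A) ≥ 11 yrs in jurisdiction — met.
(B) ≥60% agricultural — fails.
So (i) is satisfied (T OR F).
(ii) has storefront — holds.
(iii) no delinquency — met.
(a) = T AND T AND T = true.
(i) state-registered — not met.
(ii) receipts ≤ $75,000 — met.
(b) = F AND T = false.
(1) = T OR F = true.
(a) veteran — not met.
(i) returns current — met.
(ii) ≤ 20 employees — holds.
(b): T AND T → true.
(2) = F OR T = true.
So Overall is satisfied (T AND T).

Yes — exempt.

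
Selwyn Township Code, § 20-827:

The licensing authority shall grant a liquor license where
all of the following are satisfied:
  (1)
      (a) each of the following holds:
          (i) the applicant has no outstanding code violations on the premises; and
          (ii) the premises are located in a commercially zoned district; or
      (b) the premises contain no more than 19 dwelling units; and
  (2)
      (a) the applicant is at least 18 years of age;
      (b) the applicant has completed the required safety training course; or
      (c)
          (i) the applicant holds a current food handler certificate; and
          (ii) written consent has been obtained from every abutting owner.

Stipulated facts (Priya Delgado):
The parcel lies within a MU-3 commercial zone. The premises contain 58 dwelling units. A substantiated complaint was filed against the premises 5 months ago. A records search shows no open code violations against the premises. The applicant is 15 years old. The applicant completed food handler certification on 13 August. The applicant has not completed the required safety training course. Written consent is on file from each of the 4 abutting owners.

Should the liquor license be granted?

Yes — granted.

(i) no code violations — met.
(ii) commercially zoned — satisfied.
So (a) is satisfied (T AND T).
(b) ≤ 19 units — fails.
(1) = T OR F = true.
(a) age ≥ 18 — not satisfied.
(b) safety training — not met.
(i) food handler cert. — holds.
(ii) all abutters consent — holds.
(c) = T AND T = true.
(2): F OR F OR T → true.
So Overall is satisfied (T AND T).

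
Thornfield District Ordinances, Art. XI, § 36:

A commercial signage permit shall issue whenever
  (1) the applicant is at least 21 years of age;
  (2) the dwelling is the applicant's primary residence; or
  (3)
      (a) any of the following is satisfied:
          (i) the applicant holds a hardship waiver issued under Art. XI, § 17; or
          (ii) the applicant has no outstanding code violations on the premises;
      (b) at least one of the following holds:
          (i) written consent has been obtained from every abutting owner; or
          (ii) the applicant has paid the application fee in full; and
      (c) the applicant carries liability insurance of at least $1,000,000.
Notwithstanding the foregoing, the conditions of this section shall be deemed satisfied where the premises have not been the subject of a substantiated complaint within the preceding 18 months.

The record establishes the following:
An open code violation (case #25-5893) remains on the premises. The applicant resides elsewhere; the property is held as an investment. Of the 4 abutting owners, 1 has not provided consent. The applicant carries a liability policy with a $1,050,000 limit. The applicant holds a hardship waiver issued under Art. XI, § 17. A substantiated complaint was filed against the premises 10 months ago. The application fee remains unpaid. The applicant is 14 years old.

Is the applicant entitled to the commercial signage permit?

No — denied.

(1) age ≥ 21 — fails.
(2) primary residence — fails.
(i) hardship waiver — holds.
(ii) no code violations — not met.
So (a) is satisfied (T OR F).
(i) all abutters consent — not met.
(ii) fee paid — fails.
(b) = F OR F = false.
(c) insurance ≥ $1,000,000 — met.
(3) = T AND F AND T = false.
Overall = F OR F OR F = false.
Exception (no complaint in 18 mo.) — not satisfied.
Result: main false OR exception false → false.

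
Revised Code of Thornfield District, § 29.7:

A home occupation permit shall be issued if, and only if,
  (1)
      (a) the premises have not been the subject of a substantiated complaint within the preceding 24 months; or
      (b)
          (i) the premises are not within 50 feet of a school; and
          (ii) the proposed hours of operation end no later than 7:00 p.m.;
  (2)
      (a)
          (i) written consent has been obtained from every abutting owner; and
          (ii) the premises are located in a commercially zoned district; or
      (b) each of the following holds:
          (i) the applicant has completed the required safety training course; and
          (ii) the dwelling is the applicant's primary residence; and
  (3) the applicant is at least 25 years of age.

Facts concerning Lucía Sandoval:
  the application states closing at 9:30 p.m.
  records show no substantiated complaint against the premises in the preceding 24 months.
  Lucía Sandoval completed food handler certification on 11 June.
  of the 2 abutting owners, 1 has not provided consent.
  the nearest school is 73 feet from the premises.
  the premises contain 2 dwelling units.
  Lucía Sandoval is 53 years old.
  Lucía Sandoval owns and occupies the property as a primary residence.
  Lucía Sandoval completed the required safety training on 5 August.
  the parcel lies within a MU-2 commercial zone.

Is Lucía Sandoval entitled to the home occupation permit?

Yes — granted.

(a) no complaint in 24 mo. — met.
(i) ≥50 ft from school — holds.
(ii) closes by 7 p.m. — not met.
(b) = T AND F = false.
(1) = T OR F = true.
(i) all abutters consent — fails.
(ii) commercially zoned — holds.
(a) = F AND T = false.
(i) safety training — met.
(ii) primary residence — holds.
So (b) is satisfied (T AND T).
(2): F OR T → true.
(3) age ≥ 25 — satisfied.
So Overall is satisfied (T AND T AND T).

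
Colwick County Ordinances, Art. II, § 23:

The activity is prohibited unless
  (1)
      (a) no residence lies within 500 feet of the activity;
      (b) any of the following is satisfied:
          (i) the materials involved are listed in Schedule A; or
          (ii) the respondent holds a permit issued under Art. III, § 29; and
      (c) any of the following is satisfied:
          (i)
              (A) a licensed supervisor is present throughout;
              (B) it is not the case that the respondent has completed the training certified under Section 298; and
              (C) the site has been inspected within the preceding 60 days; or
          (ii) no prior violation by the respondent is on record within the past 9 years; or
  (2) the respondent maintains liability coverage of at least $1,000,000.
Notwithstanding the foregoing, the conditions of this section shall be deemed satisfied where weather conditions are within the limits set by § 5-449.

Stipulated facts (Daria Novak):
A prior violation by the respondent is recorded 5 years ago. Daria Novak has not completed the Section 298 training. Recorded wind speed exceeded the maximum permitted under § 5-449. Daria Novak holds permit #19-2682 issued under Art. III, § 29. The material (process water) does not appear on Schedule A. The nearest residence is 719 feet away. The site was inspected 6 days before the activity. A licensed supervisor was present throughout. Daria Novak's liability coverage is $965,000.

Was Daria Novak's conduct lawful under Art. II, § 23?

(a) no residence in 500 ft — holds.
(i) Schedule A material — fails.
(ii) holds permit — holds.
(b): F OR T → true.
(A) supervisor present — met.
(B) not (training certified) — met.
(C) site inspected — holds.
(i): T AND T AND T → true.
(ii) no prior violation — not met.
So (c) is satisfied (T OR F).
(1): T AND T AND T → true.
(2) coverage ≥ $1,000,000 — not met.
Overall: T OR F → true.
Exception (weather ok) — not satisfied.
Result: main true OR exception false → true.

Yes — lawful.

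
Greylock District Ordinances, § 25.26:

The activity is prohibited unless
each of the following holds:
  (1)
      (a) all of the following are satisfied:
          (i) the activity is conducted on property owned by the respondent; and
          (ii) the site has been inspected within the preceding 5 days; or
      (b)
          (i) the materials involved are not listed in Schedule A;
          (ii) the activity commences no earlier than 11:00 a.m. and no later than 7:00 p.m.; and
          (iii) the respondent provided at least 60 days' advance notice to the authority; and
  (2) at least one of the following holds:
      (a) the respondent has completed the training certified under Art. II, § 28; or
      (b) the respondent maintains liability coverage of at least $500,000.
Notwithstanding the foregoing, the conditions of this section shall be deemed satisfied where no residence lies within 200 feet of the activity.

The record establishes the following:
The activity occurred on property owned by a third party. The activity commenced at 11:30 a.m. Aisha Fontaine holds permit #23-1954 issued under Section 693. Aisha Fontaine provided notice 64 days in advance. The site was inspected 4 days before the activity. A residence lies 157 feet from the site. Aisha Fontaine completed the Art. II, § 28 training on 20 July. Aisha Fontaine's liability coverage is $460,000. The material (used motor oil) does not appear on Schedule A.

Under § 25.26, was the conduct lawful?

(i) own property — not satisfied.
(ii) site inspected — satisfied.
So (a) is not satisfied (F AND T).
(i) not (Schedule A material) — met.
(ii) start within hours — holds.
(iii) ≥60 days' notice — satisfied.
So (b) is satisfied (T AND T AND T).
(1): F OR T → true.
(a) training certified — satisfied.
(b) coverage ≥ $500,000 — not met.
So (2) is satisfied (T OR F).
Overall = T AND T = true.
Exception (no residence in 200 ft) — not satisfied.
Result: main true OR exception false → true.

Yes — lawful.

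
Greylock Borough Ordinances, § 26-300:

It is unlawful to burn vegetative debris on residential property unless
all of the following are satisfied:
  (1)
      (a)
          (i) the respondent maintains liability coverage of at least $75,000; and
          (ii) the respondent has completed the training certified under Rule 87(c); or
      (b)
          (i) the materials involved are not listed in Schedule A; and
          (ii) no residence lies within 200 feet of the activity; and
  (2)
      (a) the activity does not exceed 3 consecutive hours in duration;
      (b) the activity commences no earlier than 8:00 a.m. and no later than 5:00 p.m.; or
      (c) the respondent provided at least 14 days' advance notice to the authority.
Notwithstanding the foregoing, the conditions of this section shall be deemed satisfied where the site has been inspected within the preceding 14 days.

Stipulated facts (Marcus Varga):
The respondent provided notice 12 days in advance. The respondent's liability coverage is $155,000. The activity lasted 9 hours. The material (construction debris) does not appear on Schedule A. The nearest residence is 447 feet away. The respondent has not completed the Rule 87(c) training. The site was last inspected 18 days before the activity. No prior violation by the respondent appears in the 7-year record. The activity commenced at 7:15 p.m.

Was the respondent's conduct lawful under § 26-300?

No — unlawful.

(i) coverage ≥ $75,000 — satisfied.
(ii) training certified — not satisfied.
(a): T AND F → false.
(i) not (Schedule A material) — satisfied.
(ii) no residence in 200 ft — met.
(b) = T AND T = true.
(1): F OR T → true.
(a) ≤ 3 hrs duration — not satisfied.
(b) start within hours — fails.
(c) ≥14 days' notice — not met.
(2) = F OR F OR F = false.
So Overall is not satisfied (T AND F).
Exception (site inspected) — not satisfied.
Result: main false OR exception false → false.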